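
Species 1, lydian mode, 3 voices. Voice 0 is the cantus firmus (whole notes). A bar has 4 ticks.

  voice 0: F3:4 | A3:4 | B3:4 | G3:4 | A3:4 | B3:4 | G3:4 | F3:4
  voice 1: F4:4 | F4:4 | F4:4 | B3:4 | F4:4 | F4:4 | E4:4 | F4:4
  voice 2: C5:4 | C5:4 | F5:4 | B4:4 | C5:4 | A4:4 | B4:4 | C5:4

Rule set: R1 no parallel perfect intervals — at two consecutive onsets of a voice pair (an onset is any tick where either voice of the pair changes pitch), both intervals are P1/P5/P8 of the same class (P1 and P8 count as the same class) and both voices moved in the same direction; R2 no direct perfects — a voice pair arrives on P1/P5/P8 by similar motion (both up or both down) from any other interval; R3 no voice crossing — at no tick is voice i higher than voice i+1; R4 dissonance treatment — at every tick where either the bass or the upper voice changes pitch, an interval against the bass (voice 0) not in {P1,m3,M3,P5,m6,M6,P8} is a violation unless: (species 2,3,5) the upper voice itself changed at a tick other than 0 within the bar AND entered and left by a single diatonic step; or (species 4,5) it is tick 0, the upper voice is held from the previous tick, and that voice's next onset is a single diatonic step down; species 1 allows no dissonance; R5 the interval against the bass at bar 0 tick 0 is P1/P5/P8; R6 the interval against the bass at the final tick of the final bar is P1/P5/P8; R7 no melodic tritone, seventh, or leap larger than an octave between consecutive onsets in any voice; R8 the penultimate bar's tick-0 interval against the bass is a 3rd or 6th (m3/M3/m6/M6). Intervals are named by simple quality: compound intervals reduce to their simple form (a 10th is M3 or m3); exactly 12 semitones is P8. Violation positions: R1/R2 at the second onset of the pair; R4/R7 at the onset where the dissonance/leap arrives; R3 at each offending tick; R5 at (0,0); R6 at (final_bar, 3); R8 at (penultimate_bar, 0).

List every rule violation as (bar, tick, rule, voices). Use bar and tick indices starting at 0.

(2, 0, R4, (0, 1))
(2, 0, R4, (0, 2))
(3, 0, R1, (1, 2))
(3, 0, R7, (1,))
(3, 0, R7, (2,))
(4, 0, R2, (1, 2))
(4, 0, R7, (1,))
(5, 0, R4, (0, 1))
(5, 0, R4, (0, 2))
(7, 0, R1, (1, 2))

bar 0: v0=F3 v1=F4 v2=C5 downbeat P5
bar 1: v0=A3 v1=F4 v2=C5 downbeat m3
bar 2: v0=B3 v1=F4 v2=F5 downbeat TT
bar 3: v0=G3 v1=B3 v2=B4 downbeat M3
bar 4: v0=A3 v1=F4 v2=C5 downbeat m3
bar 5: v0=B3 v1=F4 v2=A4 downbeat m7
bar 6: v0=G3 v1=E4 v2=B4 downbeat M3
bar 7: v0=F3 v1=F4 v2=C5 downbeat P5
  -> R4 @ bar 2 tick 0 v(0, 1): B3/F4 TT untreated
  -> R4 @ bar 2 tick 0 v(0, 2): B3/F5 TT untreated
  -> R1 @ bar 3 tick 0 v(1, 2): F4/F5 P8 -> B3/B4 P8 similar
  -> R7 @ bar 3 tick 0 v(1,): F4->B3 leap 6st
  -> R7 @ bar 3 tick 0 v(2,): F5->B4 leap 6st
  -> R2 @ bar 4 tick 0 v(1, 2): B3/B4 P8 -> F4/C5 P5 similar
  -> R7 @ bar 4 tick 0 v(1,): B3->F4 leap 6st
  -> R4 @ bar 5 tick 0 v(0, 1): B3/F4 TT untreated
  -> R4 @ bar 5 tick 0 v(0, 2): B3/A4 m7 untreated
  -> R1 @ bar 7 tick 0 v(1, 2): E4/B4 P5 -> F4/C5 P5 similar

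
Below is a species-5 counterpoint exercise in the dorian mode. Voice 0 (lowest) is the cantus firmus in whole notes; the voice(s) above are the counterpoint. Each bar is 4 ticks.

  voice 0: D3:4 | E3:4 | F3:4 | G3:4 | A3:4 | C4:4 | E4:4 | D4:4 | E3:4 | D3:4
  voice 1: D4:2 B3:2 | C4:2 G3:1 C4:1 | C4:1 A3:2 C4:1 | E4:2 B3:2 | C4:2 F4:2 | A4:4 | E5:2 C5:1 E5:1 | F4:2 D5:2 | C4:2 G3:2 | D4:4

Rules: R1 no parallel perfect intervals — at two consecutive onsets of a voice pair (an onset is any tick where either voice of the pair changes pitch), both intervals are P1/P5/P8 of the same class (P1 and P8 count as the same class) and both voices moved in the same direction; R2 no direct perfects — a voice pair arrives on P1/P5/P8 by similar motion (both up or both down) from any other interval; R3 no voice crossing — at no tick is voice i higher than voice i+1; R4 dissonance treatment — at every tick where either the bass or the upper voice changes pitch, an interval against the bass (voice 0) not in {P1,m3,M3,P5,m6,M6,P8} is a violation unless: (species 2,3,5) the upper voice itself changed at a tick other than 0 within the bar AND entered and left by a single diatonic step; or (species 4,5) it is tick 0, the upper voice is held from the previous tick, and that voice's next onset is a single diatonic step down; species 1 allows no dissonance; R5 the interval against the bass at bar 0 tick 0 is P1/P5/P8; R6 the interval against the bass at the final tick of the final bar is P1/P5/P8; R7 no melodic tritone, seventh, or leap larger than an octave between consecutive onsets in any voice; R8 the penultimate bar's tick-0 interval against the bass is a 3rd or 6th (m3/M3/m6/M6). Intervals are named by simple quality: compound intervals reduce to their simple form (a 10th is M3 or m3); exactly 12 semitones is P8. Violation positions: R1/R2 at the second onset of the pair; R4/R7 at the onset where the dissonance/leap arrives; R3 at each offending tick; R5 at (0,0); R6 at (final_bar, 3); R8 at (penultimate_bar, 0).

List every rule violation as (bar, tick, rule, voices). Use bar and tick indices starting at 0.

bar 0: v0=D3 v1=D4 downbeat P8
bar 1: v0=E3 v1=C4 downbeat m6
bar 2: v0=F3 v1=C4 downbeat P5
bar 3: v0=G3 v1=E4 downbeat M6
bar 4: v0=A3 v1=C4 downbeat m3
bar 5: v0=C4 v1=A4 downbeat M6
bar 6: v0=E4 v1=E5 downbeat P8
bar 7: v0=D4 v1=F4 downbeat m3
bar 8: v0=E3 v1=C4 downbeat m6
bar 9: v0=D3 v1=D4 downbeat P8
  -> R2 @ bar 6 tick 0 v(0, 1): C4/A4 M6 -> E4/E5 P8 similar
  -> R7 @ bar 7 tick 0 v(1,): E5->F4 leap 11st
  -> R7 @ bar 8 tick 0 v(0,): D4->E3 leap 10st
  -> R7 @ bar 8 tick 0 v(1,): D5->C4 leap 14st

(6, 0, R2, (0, 1))
(7, 0, R7, (1,))
(8, 0, R7, (0,))
(8, 0, R7, (1,))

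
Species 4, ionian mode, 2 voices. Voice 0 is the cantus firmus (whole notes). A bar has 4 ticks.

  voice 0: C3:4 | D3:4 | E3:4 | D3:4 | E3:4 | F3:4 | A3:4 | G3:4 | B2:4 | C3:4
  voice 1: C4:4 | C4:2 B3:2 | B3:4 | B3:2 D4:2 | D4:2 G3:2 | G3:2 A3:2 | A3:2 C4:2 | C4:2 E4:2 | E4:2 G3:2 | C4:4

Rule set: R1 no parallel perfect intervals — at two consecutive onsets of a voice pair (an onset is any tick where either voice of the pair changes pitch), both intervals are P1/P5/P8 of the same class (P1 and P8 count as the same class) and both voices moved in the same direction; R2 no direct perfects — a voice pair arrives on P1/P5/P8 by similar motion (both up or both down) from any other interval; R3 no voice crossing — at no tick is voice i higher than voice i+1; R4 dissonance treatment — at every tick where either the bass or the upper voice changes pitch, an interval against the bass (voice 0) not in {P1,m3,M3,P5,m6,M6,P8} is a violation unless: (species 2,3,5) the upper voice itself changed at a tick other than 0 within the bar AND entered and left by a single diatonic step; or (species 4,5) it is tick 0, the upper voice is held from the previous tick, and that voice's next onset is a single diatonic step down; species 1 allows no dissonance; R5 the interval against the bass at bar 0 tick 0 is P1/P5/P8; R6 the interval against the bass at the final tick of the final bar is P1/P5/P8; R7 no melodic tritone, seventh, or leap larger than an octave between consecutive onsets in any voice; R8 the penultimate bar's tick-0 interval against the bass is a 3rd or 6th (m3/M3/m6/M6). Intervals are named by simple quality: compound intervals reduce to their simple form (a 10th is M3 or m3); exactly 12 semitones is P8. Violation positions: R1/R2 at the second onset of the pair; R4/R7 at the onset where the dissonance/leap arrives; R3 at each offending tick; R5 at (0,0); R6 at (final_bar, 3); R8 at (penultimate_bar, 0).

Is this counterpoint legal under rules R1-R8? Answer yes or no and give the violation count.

bar 0: v0=C3 v1=C4 (P8)
bar 1: v0=D3 v1=C4 (m7)
bar 2: v0=E3 v1=B3 (P5)
bar 3: v0=D3 v1=B3 (M6)
bar 4: v0=E3 v1=D4 (m7)
bar 5: v0=F3 v1=G3 (M2)
bar 6: v0=A3 v1=A3 (P1)
bar 7: v0=G3 v1=C4 (P4)
bar 8: v0=B2 v1=E4 (P4)
bar 9: v0=C3 v1=C4 (P8)
  R4 @ bar4.0: E3/D4 m7 untreated
  R4 @ bar5.0: F3/G3 M2 untreated
  R4 @ bar7.0: G3/C4 P4 untreated
  R4 @ bar8.0: B2/E4 P4 untreated
  R8 @ bar8.0: penult P4 not 3rd/6th
  R2 @ bar9.0: B2/G3 m6 -> C3/C4 P8 similar

No (6 violations)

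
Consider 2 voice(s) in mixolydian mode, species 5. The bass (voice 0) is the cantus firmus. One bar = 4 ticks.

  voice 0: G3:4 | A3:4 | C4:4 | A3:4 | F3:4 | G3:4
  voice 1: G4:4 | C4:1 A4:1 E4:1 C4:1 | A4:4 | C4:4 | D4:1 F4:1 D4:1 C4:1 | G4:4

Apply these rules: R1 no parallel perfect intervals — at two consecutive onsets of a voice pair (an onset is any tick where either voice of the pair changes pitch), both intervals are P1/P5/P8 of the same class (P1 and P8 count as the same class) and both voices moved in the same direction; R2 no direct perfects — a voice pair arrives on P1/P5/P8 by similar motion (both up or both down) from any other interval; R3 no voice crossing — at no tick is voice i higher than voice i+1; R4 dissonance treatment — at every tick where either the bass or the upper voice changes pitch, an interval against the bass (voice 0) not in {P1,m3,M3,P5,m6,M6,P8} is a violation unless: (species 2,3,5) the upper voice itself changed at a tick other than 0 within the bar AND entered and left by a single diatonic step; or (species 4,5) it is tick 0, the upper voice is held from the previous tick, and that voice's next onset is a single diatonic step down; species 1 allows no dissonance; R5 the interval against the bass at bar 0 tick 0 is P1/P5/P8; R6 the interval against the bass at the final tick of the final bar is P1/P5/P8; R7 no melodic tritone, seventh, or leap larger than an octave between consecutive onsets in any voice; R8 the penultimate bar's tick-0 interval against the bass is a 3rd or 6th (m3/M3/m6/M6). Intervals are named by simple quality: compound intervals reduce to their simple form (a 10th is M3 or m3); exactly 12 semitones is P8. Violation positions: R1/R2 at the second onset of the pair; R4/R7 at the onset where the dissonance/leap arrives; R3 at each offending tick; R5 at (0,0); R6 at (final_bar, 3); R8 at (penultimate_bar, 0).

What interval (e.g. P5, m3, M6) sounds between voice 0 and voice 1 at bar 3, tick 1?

m3

voice 0=A3 voice 1=C4 -> m3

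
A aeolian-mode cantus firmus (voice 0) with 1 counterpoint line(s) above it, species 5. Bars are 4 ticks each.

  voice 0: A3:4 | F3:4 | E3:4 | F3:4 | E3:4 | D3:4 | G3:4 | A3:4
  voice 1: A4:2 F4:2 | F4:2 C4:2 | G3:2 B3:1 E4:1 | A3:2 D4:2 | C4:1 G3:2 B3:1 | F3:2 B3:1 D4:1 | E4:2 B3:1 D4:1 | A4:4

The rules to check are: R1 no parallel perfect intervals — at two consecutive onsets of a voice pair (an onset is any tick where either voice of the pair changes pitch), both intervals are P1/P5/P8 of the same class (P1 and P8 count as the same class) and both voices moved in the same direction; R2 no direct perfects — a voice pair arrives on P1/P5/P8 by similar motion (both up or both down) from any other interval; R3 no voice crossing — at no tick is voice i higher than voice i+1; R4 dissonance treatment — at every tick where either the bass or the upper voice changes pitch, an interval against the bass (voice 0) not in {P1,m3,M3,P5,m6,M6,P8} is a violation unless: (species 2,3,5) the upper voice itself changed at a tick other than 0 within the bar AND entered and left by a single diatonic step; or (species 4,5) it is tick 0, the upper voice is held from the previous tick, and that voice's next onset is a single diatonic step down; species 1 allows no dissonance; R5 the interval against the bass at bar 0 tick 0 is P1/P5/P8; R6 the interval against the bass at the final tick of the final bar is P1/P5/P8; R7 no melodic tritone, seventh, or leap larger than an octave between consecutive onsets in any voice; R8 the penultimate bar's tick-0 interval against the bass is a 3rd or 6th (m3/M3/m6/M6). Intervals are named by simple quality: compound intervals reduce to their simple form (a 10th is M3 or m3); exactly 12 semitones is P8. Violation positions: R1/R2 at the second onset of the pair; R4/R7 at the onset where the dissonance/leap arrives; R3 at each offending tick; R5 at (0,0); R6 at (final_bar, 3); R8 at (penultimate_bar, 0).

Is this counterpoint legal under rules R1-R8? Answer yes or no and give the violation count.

bar 0: v0=A3 v1=A4 (P8)
bar 1: v0=F3 v1=F4 (P8)
bar 2: v0=E3 v1=G3 (m3)
bar 3: v0=F3 v1=A3 (M3)
bar 4: v0=E3 v1=C4 (m6)
bar 5: v0=D3 v1=F3 (m3)
bar 6: v0=G3 v1=E4 (M6)
bar 7: v0=A3 v1=A4 (P8)
  R7 @ bar5.0: B3->F3 leap 6st
  R7 @ bar5.2: F3->B3 leap 6st
  R2 @ bar7.0: G3/D4 P5 -> A3/A4 P8 similar

No (3 violations)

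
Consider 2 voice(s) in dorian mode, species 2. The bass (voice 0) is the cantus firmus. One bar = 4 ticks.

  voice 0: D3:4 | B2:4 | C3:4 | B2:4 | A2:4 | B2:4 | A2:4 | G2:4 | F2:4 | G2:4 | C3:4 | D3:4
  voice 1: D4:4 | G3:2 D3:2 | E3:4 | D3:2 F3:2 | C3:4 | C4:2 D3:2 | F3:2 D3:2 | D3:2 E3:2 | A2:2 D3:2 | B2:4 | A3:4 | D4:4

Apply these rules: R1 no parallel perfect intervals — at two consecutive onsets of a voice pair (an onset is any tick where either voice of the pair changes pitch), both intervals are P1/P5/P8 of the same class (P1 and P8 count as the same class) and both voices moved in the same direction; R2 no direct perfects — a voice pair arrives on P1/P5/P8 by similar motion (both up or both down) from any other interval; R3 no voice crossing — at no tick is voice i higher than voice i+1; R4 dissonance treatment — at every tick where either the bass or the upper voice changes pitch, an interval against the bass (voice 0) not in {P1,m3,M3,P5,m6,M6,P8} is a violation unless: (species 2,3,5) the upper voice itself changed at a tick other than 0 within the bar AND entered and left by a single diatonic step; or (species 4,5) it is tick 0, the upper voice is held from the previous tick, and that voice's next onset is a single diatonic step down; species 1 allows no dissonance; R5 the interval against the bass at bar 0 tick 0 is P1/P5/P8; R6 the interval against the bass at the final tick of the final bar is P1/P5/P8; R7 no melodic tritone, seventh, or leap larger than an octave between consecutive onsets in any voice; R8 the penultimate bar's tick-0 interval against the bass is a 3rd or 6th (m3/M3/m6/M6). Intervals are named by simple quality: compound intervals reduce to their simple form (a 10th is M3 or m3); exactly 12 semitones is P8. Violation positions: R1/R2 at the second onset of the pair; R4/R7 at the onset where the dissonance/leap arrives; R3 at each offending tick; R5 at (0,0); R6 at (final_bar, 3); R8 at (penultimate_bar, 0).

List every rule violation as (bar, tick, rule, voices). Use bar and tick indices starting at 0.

bar 0: v0=D3 v1=D4 downbeat P8
bar 1: v0=B2 v1=G3 downbeat m6
bar 2: v0=C3 v1=E3 downbeat M3
bar 3: v0=B2 v1=D3 downbeat m3
bar 4: v0=A2 v1=C3 downbeat m3
bar 5: v0=B2 v1=C4 downbeat m2
bar 6: v0=A2 v1=F3 downbeat m6
bar 7: v0=G2 v1=D3 downbeat P5
bar 8: v0=F2 v1=A2 downbeat M3
bar 9: v0=G2 v1=B2 downbeat M3
bar 10: v0=C3 v1=A3 downbeat M6
bar 11: v0=D3 v1=D4 downbeat P8
  -> R4 @ bar 3 tick 2 v(0, 1): B2/F3 TT untreated
  -> R4 @ bar 5 tick 0 v(0, 1): B2/C4 m2 untreated
  -> R7 @ bar 5 tick 2 v(1,): C4->D3 leap 10st
  -> R4 @ bar 6 tick 2 v(0, 1): A2/D3 P4 untreated
  -> R7 @ bar 10 tick 0 v(1,): B2->A3 leap 10st
  -> R2 @ bar 11 tick 0 v(0, 1): C3/A3 M6 -> D3/D4 P8 similar

(3, 2, R4, (0, 1))
(5, 0, R4, (0, 1))
(5, 2, R7, (1,))
(6, 2, R4, (0, 1))
(10, 0, R7, (1,))
(11, 0, R2, (0, 1))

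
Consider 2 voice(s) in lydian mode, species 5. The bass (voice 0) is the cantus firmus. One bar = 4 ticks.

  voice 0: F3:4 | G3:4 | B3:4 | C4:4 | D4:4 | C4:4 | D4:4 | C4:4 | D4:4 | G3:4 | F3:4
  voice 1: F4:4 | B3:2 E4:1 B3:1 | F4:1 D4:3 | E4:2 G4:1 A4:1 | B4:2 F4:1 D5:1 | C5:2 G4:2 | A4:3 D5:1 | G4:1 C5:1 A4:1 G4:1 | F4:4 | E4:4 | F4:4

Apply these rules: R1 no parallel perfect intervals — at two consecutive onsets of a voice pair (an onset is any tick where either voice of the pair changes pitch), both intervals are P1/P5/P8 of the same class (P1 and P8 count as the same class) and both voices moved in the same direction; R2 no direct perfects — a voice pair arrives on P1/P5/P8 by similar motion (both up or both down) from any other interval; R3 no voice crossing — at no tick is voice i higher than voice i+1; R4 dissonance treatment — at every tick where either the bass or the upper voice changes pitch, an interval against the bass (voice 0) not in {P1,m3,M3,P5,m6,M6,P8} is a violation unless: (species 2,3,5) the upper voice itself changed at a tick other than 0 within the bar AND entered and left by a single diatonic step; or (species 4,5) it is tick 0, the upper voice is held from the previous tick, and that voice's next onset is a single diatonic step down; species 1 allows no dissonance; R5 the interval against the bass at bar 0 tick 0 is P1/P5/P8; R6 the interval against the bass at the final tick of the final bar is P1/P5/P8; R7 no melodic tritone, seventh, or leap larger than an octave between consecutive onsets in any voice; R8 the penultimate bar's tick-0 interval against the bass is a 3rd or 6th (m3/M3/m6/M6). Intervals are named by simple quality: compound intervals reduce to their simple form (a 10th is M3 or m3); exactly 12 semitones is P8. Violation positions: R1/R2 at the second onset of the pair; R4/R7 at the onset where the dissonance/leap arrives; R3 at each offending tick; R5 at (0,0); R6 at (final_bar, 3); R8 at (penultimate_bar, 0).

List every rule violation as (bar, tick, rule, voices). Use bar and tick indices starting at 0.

(1, 0, R7, (1,))
(2, 0, R4, (0, 1))
(2, 0, R7, (1,))
(4, 2, R7, (1,))
(5, 0, R1, (0, 1))
(6, 0, R1, (0, 1))
(7, 0, R2, (0, 1))

bar 0: v0=F3 v1=F4 downbeat P8
bar 1: v0=G3 v1=B3 downbeat M3
bar 2: v0=B3 v1=F4 downbeat TT
bar 3: v0=C4 v1=E4 downbeat M3
bar 4: v0=D4 v1=B4 downbeat M6
bar 5: v0=C4 v1=C5 downbeat P8
bar 6: v0=D4 v1=A4 downbeat P5
bar 7: v0=C4 v1=G4 downbeat P5
bar 8: v0=D4 v1=F4 downbeat m3
bar 9: v0=G3 v1=E4 downbeat M6
bar 10: v0=F3 v1=F4 downbeat P8
  -> R7 @ bar 1 tick 0 v(1,): F4->B3 leap 6st
  -> R4 @ bar 2 tick 0 v(0, 1): B3/F4 TT untreated
  -> R7 @ bar 2 tick 0 v(1,): B3->F4 leap 6st
  -> R7 @ bar 4 tick 2 v(1,): B4->F4 leap 6st
  -> R1 @ bar 5 tick 0 v(0, 1): D4/D5 P8 -> C4/C5 P8 similar
  -> R1 @ bar 6 tick 0 v(0, 1): C4/G4 P5 -> D4/A4 P5 similar
  -> R2 @ bar 7 tick 0 v(0, 1): D4/D5 P8 -> C4/G4 P5 similar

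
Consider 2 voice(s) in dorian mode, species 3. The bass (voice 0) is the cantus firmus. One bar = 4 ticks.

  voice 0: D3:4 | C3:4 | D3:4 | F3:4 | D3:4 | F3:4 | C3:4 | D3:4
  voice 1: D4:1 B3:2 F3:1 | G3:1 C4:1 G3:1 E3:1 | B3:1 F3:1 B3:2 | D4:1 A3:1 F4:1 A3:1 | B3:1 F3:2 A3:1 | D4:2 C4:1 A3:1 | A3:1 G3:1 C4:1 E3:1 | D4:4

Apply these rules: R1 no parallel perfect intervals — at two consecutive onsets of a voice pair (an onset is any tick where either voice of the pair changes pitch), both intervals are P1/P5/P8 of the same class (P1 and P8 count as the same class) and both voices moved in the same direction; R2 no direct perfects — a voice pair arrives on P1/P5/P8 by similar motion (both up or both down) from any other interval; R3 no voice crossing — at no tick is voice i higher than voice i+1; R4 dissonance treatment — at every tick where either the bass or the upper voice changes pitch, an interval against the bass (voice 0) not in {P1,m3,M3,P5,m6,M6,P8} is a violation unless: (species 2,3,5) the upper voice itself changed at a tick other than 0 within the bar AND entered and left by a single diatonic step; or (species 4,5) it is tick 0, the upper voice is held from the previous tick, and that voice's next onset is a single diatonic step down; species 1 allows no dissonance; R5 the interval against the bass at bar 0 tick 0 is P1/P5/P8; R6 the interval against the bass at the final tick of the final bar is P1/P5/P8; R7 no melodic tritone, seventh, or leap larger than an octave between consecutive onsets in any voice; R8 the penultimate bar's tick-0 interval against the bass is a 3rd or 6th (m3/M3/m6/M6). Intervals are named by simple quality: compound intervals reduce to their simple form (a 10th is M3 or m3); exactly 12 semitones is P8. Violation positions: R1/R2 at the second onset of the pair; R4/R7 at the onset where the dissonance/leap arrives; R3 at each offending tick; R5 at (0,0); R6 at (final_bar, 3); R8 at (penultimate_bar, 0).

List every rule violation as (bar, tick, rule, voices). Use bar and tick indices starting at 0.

(0, 3, R7, (1,))
(2, 1, R7, (1,))
(2, 2, R7, (1,))
(4, 1, R7, (1,))
(7, 0, R2, (0, 1))
(7, 0, R7, (1,))

bar 0: v0=D3 v1=D4 downbeat P8
bar 1: v0=C3 v1=G3 downbeat P5
bar 2: v0=D3 v1=B3 downbeat M6
bar 3: v0=F3 v1=D4 downbeat M6
bar 4: v0=D3 v1=B3 downbeat M6
bar 5: v0=F3 v1=D4 downbeat M6
bar 6: v0=C3 v1=A3 downbeat M6
bar 7: v0=D3 v1=D4 downbeat P8
  -> R7 @ bar 0 tick 3 v(1,): B3->F3 leap 6st
  -> R7 @ bar 2 tick 1 v(1,): B3->F3 leap 6st
  -> R7 @ bar 2 tick 2 v(1,): F3->B3 leap 6st
  -> R7 @ bar 4 tick 1 v(1,): B3->F3 leap 6st
  -> R2 @ bar 7 tick 0 v(0, 1): C3/E3 M3 -> D3/D4 P8 similar
  -> R7 @ bar 7 tick 0 v(1,): E3->D4 leap 10st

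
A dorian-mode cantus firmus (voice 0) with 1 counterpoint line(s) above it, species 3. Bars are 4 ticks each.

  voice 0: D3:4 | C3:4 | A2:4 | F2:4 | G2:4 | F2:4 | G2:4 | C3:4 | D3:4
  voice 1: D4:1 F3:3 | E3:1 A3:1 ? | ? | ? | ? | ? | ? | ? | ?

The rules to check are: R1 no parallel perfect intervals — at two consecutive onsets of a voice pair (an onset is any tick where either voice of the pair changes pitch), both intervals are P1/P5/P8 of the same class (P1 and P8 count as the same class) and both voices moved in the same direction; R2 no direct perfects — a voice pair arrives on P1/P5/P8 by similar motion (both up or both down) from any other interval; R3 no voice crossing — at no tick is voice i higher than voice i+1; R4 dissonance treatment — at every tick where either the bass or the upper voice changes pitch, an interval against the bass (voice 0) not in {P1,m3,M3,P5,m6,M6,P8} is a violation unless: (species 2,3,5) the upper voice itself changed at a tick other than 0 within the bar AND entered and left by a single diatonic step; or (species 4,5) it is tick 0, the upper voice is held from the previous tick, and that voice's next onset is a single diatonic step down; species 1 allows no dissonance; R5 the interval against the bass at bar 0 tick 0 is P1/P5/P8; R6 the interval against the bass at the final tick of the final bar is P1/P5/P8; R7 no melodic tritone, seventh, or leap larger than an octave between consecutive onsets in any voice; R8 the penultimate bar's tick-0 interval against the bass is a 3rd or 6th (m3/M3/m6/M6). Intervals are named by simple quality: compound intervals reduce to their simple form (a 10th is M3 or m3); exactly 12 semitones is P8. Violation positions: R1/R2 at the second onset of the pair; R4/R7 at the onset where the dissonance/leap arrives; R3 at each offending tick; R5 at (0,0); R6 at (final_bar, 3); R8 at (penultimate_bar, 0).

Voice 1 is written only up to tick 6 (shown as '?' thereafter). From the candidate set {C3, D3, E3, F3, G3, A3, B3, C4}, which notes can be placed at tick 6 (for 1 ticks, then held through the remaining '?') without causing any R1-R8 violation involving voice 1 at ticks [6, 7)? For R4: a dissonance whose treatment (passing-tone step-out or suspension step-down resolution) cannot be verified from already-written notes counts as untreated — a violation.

C3: legal
D3: violates R4
E3: legal
F3: violates R4
G3: legal
A3: legal
B3: violates R4
C4: legal

{A3, C3, C4, E3, G3}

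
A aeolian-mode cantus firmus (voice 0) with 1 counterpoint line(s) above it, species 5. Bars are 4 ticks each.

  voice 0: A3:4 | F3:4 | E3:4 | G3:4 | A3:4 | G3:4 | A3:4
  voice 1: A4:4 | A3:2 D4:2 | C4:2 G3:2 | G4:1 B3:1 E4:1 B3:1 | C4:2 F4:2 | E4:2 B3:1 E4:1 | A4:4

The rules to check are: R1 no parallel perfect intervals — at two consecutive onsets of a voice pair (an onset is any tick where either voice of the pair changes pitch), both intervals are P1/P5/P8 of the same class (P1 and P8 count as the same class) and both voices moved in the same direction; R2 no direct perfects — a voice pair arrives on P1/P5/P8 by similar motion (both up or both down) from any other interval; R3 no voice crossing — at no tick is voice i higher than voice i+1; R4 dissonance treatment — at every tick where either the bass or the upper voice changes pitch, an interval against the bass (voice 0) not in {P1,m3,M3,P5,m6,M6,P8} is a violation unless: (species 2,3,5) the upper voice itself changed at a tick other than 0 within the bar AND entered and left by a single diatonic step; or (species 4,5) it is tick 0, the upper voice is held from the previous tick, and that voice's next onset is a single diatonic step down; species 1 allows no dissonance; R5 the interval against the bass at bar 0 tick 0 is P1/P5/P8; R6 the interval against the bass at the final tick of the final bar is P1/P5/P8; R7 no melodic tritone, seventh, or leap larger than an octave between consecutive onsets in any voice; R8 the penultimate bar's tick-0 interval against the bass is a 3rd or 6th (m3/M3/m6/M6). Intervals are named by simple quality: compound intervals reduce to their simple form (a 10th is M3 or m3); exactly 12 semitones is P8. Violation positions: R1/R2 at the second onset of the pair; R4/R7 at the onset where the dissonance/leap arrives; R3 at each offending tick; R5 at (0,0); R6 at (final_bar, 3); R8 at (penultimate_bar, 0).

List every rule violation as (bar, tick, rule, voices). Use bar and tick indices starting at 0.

bar 0: v0=A3 v1=A4 downbeat P8
bar 1: v0=F3 v1=A3 downbeat M3
bar 2: v0=E3 v1=C4 downbeat m6
bar 3: v0=G3 v1=G4 downbeat P8
bar 4: v0=A3 v1=C4 downbeat m3
bar 5: v0=G3 v1=E4 downbeat M6
bar 6: v0=A3 v1=A4 downbeat P8
  -> R2 @ bar 3 tick 0 v(0, 1): E3/G3 m3 -> G3/G4 P8 similar
  -> R2 @ bar 6 tick 0 v(0, 1): G3/E4 M6 -> A3/A4 P8 similar

(3, 0, R2, (0, 1))
(6, 0, R2, (0, 1))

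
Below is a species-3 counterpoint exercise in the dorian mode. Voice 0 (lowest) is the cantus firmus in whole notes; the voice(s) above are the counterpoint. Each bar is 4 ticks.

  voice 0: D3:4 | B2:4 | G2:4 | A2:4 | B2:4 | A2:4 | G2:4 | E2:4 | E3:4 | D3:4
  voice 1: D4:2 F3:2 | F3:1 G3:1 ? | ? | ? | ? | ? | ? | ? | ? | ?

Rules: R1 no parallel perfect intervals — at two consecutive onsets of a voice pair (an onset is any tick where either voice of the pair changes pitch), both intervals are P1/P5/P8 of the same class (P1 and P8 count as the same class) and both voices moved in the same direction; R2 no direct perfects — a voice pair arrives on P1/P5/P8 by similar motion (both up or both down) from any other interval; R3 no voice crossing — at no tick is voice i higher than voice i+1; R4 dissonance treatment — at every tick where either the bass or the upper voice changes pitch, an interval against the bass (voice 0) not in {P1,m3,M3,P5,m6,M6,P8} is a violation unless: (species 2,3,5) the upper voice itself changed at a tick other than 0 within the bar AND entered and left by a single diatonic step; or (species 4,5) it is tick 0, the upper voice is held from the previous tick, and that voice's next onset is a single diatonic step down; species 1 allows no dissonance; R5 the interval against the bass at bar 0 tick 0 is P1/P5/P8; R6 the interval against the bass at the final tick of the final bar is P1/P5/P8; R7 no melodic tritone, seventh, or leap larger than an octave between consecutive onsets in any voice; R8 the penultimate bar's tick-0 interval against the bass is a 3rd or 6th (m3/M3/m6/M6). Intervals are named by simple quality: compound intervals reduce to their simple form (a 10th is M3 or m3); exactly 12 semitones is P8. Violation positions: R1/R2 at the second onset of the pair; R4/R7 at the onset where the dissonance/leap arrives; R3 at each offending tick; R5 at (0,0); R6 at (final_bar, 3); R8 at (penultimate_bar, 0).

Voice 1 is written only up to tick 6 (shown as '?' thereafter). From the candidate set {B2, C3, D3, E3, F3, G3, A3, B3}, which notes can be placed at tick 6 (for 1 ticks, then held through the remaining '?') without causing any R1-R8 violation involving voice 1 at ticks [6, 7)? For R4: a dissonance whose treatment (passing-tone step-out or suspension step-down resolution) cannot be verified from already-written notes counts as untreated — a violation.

{B2, B3, D3, G3}

B2: legal
C3: violates R4
D3: legal
E3: violates R4
F3: violates R4
G3: legal
A3: violates R4
B3: legal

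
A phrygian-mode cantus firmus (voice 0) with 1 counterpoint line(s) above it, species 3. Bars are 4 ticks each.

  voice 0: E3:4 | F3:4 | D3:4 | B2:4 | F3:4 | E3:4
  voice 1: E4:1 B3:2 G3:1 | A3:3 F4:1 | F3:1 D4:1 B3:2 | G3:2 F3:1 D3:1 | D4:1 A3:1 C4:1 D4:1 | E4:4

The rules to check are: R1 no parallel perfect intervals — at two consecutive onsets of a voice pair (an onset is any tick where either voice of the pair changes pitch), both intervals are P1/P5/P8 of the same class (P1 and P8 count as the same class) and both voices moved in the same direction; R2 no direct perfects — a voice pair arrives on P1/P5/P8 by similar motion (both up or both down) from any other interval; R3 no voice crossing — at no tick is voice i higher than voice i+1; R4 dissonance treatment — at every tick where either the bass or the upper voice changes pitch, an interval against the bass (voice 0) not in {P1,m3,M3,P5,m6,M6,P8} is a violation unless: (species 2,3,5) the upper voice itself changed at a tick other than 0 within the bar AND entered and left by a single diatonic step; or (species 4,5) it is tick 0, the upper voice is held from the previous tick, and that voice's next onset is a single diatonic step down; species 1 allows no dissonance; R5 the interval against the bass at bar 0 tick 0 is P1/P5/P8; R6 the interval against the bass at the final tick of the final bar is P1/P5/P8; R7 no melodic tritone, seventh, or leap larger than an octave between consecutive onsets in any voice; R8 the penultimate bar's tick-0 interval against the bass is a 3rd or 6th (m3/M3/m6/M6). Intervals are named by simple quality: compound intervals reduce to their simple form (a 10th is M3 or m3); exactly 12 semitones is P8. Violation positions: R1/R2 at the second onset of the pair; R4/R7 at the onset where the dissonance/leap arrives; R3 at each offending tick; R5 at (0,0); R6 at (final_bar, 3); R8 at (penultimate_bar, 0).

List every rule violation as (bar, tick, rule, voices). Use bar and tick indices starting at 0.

(3, 2, R4, (0, 1))
(4, 0, R7, (0,))

bar 0: v0=E3 v1=E4 downbeat P8
bar 1: v0=F3 v1=A3 downbeat M3
bar 2: v0=D3 v1=F3 downbeat m3
bar 3: v0=B2 v1=G3 downbeat m6
bar 4: v0=F3 v1=D4 downbeat M6
bar 5: v0=E3 v1=E4 downbeat P8
  -> R4 @ bar 3 tick 2 v(0, 1): B2/F3 TT untreated
  -> R7 @ bar 4 tick 0 v(0,): B2->F3 leap 6st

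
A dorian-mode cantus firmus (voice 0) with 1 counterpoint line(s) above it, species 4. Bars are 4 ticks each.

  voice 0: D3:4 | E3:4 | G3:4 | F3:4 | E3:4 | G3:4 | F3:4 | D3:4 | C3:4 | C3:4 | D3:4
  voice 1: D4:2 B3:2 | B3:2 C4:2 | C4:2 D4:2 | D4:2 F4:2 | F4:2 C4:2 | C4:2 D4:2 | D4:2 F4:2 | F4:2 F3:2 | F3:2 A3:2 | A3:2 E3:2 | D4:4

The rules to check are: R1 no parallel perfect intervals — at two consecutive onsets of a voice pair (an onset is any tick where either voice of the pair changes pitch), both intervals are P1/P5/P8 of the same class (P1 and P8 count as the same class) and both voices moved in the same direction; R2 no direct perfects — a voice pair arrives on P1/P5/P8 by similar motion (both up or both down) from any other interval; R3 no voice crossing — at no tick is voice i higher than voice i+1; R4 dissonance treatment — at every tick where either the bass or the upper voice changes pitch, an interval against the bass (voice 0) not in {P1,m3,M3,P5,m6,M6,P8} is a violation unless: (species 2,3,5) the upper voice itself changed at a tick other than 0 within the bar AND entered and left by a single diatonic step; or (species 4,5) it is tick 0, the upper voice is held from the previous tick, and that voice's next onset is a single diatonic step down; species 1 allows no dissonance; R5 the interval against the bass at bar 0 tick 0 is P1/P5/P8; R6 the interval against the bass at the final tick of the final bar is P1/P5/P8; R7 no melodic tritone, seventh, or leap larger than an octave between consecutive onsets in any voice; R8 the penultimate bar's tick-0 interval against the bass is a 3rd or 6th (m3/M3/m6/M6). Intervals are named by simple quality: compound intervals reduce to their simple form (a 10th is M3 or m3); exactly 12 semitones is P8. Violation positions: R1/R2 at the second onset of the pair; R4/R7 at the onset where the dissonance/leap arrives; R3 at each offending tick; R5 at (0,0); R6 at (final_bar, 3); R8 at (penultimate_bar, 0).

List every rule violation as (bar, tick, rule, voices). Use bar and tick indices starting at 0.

(2, 0, R4, (0, 1))
(4, 0, R4, (0, 1))
(5, 0, R4, (0, 1))
(8, 0, R4, (0, 1))
(10, 0, R2, (0, 1))
(10, 0, R7, (1,))

bar 0: v0=D3 v1=D4 downbeat P8
bar 1: v0=E3 v1=B3 downbeat P5
bar 2: v0=G3 v1=C4 downbeat P4
bar 3: v0=F3 v1=D4 downbeat M6
bar 4: v0=E3 v1=F4 downbeat m2
bar 5: v0=G3 v1=C4 downbeat P4
bar 6: v0=F3 v1=D4 downbeat M6
bar 7: v0=D3 v1=F4 downbeat m3
bar 8: v0=C3 v1=F3 downbeat P4
bar 9: v0=C3 v1=A3 downbeat M6
bar 10: v0=D3 v1=D4 downbeat P8
  -> R4 @ bar 2 tick 0 v(0, 1): G3/C4 P4 untreated
  -> R4 @ bar 4 tick 0 v(0, 1): E3/F4 m2 untreated
  -> R4 @ bar 5 tick 0 v(0, 1): G3/C4 P4 untreated
  -> R4 @ bar 8 tick 0 v(0, 1): C3/F3 P4 untreated
  -> R2 @ bar 10 tick 0 v(0, 1): C3/E3 M3 -> D3/D4 P8 similar
  -> R7 @ bar 10 tick 0 v(1,): E3->D4 leap 10st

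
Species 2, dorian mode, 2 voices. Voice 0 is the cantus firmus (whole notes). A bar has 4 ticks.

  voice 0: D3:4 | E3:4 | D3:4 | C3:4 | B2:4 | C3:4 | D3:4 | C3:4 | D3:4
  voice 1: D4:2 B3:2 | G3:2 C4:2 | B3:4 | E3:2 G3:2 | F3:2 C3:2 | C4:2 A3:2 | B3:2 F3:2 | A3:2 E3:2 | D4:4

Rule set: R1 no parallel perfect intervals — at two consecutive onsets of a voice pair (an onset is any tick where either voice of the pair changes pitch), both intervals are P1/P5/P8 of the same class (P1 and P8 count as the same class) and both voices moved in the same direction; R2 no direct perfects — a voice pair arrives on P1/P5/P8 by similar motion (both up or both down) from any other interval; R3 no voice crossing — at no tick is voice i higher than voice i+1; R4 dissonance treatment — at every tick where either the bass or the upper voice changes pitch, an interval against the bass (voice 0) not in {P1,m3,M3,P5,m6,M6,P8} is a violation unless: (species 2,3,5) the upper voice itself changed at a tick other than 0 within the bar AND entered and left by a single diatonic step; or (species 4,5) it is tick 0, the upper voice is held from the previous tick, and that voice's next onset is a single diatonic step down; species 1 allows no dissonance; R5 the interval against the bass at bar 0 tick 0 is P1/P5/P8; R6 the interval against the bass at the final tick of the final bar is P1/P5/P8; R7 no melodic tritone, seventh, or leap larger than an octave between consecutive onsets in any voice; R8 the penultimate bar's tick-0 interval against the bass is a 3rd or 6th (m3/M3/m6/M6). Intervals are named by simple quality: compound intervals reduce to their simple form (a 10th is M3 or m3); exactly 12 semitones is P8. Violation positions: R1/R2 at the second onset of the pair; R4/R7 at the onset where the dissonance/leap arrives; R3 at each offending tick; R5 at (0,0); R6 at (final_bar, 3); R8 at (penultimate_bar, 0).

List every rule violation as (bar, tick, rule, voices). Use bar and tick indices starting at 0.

(4, 0, R4, (0, 1))
(4, 2, R4, (0, 1))
(5, 0, R2, (0, 1))
(6, 2, R7, (1,))
(8, 0, R2, (0, 1))
(8, 0, R7, (1,))

bar 0: v0=D3 v1=D4 downbeat P8
bar 1: v0=E3 v1=G3 downbeat m3
bar 2: v0=D3 v1=B3 downbeat M6
bar 3: v0=C3 v1=E3 downbeat M3
bar 4: v0=B2 v1=F3 downbeat TT
bar 5: v0=C3 v1=C4 downbeat P8
bar 6: v0=D3 v1=B3 downbeat M6
bar 7: v0=C3 v1=A3 downbeat M6
bar 8: v0=D3 v1=D4 downbeat P8
  -> R4 @ bar 4 tick 0 v(0, 1): B2/F3 TT untreated
  -> R4 @ bar 4 tick 2 v(0, 1): B2/C3 m2 untreated
  -> R2 @ bar 5 tick 0 v(0, 1): B2/C3 m2 -> C3/C4 P8 similar
  -> R7 @ bar 6 tick 2 v(1,): B3->F3 leap 6st
  -> R2 @ bar 8 tick 0 v(0, 1): C3/E3 M3 -> D3/D4 P8 similar
  -> R7 @ bar 8 tick 0 v(1,): E3->D4 leap 10st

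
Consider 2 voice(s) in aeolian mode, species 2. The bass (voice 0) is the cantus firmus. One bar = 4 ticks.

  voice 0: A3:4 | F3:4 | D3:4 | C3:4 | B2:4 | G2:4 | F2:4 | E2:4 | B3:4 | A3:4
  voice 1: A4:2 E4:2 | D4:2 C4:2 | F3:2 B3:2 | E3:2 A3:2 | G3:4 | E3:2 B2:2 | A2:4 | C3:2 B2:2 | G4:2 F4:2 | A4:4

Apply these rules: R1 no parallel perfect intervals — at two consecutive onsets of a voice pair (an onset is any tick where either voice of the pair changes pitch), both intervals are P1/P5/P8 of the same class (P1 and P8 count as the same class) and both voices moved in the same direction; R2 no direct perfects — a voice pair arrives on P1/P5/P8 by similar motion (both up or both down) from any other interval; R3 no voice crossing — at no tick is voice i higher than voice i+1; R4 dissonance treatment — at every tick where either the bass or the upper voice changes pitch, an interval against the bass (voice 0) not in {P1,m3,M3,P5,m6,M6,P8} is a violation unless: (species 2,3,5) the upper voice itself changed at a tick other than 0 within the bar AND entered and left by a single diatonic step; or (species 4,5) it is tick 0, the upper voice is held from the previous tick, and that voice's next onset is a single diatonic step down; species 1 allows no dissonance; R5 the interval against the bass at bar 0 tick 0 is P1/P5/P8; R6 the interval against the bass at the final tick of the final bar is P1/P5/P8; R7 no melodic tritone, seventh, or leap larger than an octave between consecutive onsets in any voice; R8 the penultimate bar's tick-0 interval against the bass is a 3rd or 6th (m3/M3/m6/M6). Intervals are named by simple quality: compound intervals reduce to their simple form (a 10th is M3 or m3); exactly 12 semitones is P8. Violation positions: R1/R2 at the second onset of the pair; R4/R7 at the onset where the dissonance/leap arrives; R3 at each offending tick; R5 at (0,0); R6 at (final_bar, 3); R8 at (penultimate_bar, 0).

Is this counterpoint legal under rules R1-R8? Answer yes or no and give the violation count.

bar 0: v0=A3 v1=A4 (P8)
bar 1: v0=F3 v1=D4 (M6)
bar 2: v0=D3 v1=F3 (m3)
bar 3: v0=C3 v1=E3 (M3)
bar 4: v0=B2 v1=G3 (m6)
bar 5: v0=G2 v1=E3 (M6)
bar 6: v0=F2 v1=A2 (M3)
bar 7: v0=E2 v1=C3 (m6)
bar 8: v0=B3 v1=G4 (m6)
bar 9: v0=A3 v1=A4 (P8)
  R7 @ bar2.2: F3->B3 leap 6st
  R7 @ bar8.0: E2->B3 leap 19st
  R7 @ bar8.0: B2->G4 leap 20st
  R4 @ bar8.2: B3/F4 TT untreated

No (4 violations)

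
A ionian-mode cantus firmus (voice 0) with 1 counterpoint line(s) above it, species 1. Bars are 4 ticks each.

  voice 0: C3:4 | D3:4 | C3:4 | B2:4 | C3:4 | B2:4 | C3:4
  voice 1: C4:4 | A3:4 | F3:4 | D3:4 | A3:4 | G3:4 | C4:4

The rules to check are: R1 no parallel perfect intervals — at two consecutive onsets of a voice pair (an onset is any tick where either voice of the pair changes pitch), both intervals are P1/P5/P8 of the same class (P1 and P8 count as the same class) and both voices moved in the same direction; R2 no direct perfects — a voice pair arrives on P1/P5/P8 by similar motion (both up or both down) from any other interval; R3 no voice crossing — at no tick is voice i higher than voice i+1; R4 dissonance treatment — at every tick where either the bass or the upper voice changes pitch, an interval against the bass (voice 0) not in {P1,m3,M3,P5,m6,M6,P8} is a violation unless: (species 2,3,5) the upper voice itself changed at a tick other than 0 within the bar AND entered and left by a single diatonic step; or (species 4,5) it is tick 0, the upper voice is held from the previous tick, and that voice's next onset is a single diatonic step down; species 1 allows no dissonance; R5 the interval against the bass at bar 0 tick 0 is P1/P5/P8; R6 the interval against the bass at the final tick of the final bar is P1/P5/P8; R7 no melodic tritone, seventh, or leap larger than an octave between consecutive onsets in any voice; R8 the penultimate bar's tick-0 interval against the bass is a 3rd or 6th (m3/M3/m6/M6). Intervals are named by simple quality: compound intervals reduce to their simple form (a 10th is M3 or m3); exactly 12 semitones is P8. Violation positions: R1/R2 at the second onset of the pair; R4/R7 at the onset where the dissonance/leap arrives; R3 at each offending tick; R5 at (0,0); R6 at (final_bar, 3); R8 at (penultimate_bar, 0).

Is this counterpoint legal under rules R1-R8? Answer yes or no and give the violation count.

bar 0: v0=C3 v1=C4 (P8)
bar 1: v0=D3 v1=A3 (P5)
bar 2: v0=C3 v1=F3 (P4)
bar 3: v0=B2 v1=D3 (m3)
bar 4: v0=C3 v1=A3 (M6)
bar 5: v0=B2 v1=G3 (m6)
bar 6: v0=C3 v1=C4 (P8)
  R4 @ bar2.0: C3/F3 P4 untreated
  R2 @ bar6.0: B2/G3 m6 -> C3/C4 P8 similar

No (2 violations)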